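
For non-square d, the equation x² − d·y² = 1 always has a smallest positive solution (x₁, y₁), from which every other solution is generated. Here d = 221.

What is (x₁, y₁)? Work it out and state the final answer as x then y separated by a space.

1665 112

√221 → a₀=14, period (1,6,2,6,1,28); ℓ=6 even so k=5
i=0: a=14 ⇒ p=14, q=1
…
i=3: a=2 ⇒ p=223, q=15
i=4: a=6 ⇒ p=1442, q=97
i=5: a=1 ⇒ p=1665, q=112
→ (1665, 112).  Check: 1665²=2772225, 221·112²=2772224, difference 1.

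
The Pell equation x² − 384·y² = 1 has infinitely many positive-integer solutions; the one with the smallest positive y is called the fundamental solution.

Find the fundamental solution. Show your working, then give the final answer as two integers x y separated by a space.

4801 245

√384 → a₀=19, period (1,1,2,9,2,1,1,38); ℓ=8 even so k=7
k=0  a_k=19  p_k/q_k = 19/1
…
k=6  a_k=1  p_k/q_k = 2861/146
k=7  a_k=1  p_k/q_k = 4801/245
→ (4801, 245).  Check: 4801²=23049601, 384·245²=23049600, difference 1.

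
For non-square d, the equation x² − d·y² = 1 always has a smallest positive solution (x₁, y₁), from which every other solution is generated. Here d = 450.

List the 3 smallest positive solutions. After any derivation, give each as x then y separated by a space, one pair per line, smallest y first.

19601 924
768398401 36222648
30122754096401 1420000245972

√450 → a₀=21, period (4,1,2,4,2,1,4,42); ℓ=8 even so k=7
a_0=21:  p_0=21·1+0=21,  q_0=21·0+1=1
a_1=4:  p_1=4·21+1=85,  q_1=4·1+0=4
…
a_3=2:  p_3=2·106+85=297,  q_3=2·5+4=14
…
a_5=2:  p_5=2·1294+297=2885,  q_5=2·61+14=136
a_6=1:  p_6=1·2885+1294=4179,  q_6=1·136+61=197
a_7=4:  p_7=4·4179+2885=19601,  q_7=4·197+136=924
→ (19601, 924).  Check: 19601²=384199201, 450·924²=384199200, difference 1.
(19601+924√450)^2 = 768398401 + 36222648√450
(19601+924√450)^3 = 30122754096401 + 1420000245972√450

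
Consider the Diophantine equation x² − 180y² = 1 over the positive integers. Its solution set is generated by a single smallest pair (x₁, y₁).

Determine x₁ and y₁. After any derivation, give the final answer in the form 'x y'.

161 12

√180 = [13; 2,2,2,26, …], period ℓ=4 (even) → k=3
i=0: a=13 ⇒ p=13, q=1
…
i=2: a=2 ⇒ p=67, q=5
i=3: a=2 ⇒ p=161, q=12
fundamental: x₁=161, y₁=12  (since 25921 − 180·144 = 1)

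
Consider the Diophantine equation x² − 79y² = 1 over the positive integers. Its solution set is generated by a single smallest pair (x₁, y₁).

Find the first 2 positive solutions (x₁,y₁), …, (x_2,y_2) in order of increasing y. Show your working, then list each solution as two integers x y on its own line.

√79 = [8; 1,7,1,16, …], period ℓ=4 (even) → k=3
k=0  a_k=8  p_k/q_k = 8/1
…
k=2  a_k=7  p_k/q_k = 71/8
k=3  a_k=1  p_k/q_k = 80/9
fundamental: x₁=80, y₁=9  (since 6400 − 79·81 = 1)
(x_2, y_2) = (80·80 + 79·9·9, 80·9 + 9·80) = (12799, 1440)

80 9
12799 1440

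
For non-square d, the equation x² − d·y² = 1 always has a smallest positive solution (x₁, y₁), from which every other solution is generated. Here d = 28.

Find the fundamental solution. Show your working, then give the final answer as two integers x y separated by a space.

[5; 3,2,3,10] for √28; ℓ=4 ⇒ convergent index 3
i=0: a=5 ⇒ p=5, q=1
i=1: a=3 ⇒ p=16, q=3
i=2: a=2 ⇒ p=37, q=7
i=3: a=3 ⇒ p=127, q=24
fundamental: x₁=127, y₁=24  (since 16129 − 28·576 = 1)

127 24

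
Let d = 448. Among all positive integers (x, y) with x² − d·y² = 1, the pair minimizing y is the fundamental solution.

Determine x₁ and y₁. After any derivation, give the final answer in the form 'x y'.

[21; 6,42] for √448; ℓ=2 ⇒ convergent index 1
step 0: (21, 1)  from 21·(1,0) + (0,1)
step 1: (127, 6)  from 6·(21,1) + (1,0)
→ (127, 6).  Check: 127²=16129, 448·6²=16128, difference 1.

127 6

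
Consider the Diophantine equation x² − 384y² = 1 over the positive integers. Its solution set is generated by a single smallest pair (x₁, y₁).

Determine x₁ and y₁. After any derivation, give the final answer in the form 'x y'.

[19; 1,1,2,9,2,1,1,38] for √384; ℓ=8 ⇒ convergent index 7
a_0=19:  p_0=19·1+0=19,  q_0=19·0+1=1
…
a_4=9:  p_4=9·98+39=921,  q_4=9·5+2=47
a_5=2:  p_5=2·921+98=1940,  q_5=2·47+5=99
a_6=1:  p_6=1·1940+921=2861,  q_6=1·99+47=146
a_7=1:  p_7=1·2861+1940=4801,  q_7=1·146+99=245
(x₁, y₁) = (4801, 245);  4801² − 384·245² = 1 ✓

4801 245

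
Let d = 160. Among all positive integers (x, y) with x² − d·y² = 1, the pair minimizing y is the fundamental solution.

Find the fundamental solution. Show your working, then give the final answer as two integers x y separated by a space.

721 57

√160 = [12; 1,1,1,5,1,1,1,24, …], period ℓ=8 (even) → k=7
a_0=12:  p_0=12·1+0=12,  q_0=12·0+1=1
a_1=1:  p_1=1·12+1=13,  q_1=1·1+0=1
…
a_3=1:  p_3=1·25+13=38,  q_3=1·2+1=3
a_4=5:  p_4=5·38+25=215,  q_4=5·3+2=17
a_5=1:  p_5=1·215+38=253,  q_5=1·17+3=20
a_6=1:  p_6=1·253+215=468,  q_6=1·20+17=37
a_7=1:  p_7=1·468+253=721,  q_7=1·37+20=57
(x₁, y₁) = (721, 57);  721² − 160·57² = 1 ✓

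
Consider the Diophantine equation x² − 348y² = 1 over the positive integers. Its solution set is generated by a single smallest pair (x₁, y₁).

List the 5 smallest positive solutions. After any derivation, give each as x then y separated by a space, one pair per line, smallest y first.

1567 84
4910977 263256
15391000351 825044220
48235390189057 2585688322224
151169697461504287 8103546376805796

√348 → a₀=18, period (1,1,1,8,1,1,1,36); ℓ=8 even so k=7
i=0: a=18 ⇒ p=18, q=1
i=1: a=1 ⇒ p=19, q=1
i=2: a=1 ⇒ p=37, q=2
i=3: a=1 ⇒ p=56, q=3
…
i=6: a=1 ⇒ p=1026, q=55
i=7: a=1 ⇒ p=1567, q=84
(x₁, y₁) = (1567, 84);  1567² − 348·84² = 1 ✓
(x_2, y_2) = (1567·1567 + 348·84·84, 1567·84 + 84·1567) = (4910977, 263256)
(x_3, y_3) = (1567·4910977 + 348·84·263256, 1567·263256 + 84·4910977) = (15391000351, 825044220)
(x_4, y_4) = (1567·15391000351 + 348·84·825044220, 1567·825044220 + 84·15391000351) = (48235390189057, 2585688322224)
(x_5, y_5) = (1567·48235390189057 + 348·84·2585688322224, 1567·2585688322224 + 84·48235390189057) = (151169697461504287, 8103546376805796)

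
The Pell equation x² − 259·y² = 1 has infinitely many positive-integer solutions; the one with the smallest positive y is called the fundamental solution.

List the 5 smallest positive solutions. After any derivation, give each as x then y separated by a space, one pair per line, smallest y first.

√259 → a₀=16, period (10,1,2,3,4,3,2,1,10,32); ℓ=10 even so k=9
i=0: a=16 ⇒ p=16, q=1
…
i=2: a=1 ⇒ p=177, q=11
i=3: a=2 ⇒ p=515, q=32
…
i=5: a=4 ⇒ p=7403, q=460
i=6: a=3 ⇒ p=23931, q=1487
i=7: a=2 ⇒ p=55265, q=3434
i=8: a=1 ⇒ p=79196, q=4921
i=9: a=10 ⇒ p=847225, q=52644
(x₁, y₁) = (847225, 52644);  847225² − 259·52644² = 1 ✓
k=2:  x_2 = 847225·847225+259·52644·52644 = 1435580401249,  y_2 = 847225·52644+52644·847225 = 89202625800
k=3:  x_3 = 847225·1435580401249+259·52644·89202625800 = 2432519210895520825,  y_3 = 847225·89202625800+52644·1435580401249 = 151149389286757356
k=4:  x_4 = 847225·2432519210895520825+259·52644·151149389286757356 = 4121782176900479681520001,  y_4 = 847225·151149389286757356+52644·2432519210895520825 = 256115082676856799248400
k=5:  x_5 = 847225·4121782176900479681520001+259·52644·256115082676856799248400 = 6984153809646585277140670173625,  y_5 = 847225·256115082676856799248400+52644·4121782176900479681520001 = 433974201841648854097164622644

847225 52644
1435580401249 89202625800
2432519210895520825 151149389286757356
4121782176900479681520001 256115082676856799248400
6984153809646585277140670173625 433974201841648854097164622644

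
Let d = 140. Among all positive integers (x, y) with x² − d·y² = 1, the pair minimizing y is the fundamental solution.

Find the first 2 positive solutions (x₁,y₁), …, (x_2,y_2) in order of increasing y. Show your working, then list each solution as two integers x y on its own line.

d=140: √d = [11; 1,4,1,22] (ℓ=4, even), read p_3/q_3
i=0: a=11 ⇒ p=11, q=1
…
i=2: a=4 ⇒ p=59, q=5
i=3: a=1 ⇒ p=71, q=6
(x₁, y₁) = (71, 6);  71² − 140·6² = 1 ✓
n=2: (71,6)∘(71,6) = (71·71+140·6·6, 71·6+6·71) = (10081,852)

71 6
10081 852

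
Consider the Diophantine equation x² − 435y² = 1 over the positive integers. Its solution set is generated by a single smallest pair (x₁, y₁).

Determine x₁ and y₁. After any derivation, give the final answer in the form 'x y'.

146 7

√435 → a₀=20, period (1,5,1,40); ℓ=4 even so k=3
k=0  a_k=20  p_k/q_k = 20/1
k=1  a_k=1  p_k/q_k = 21/1
k=2  a_k=5  p_k/q_k = 125/6
k=3  a_k=1  p_k/q_k = 146/7
(x₁, y₁) = (146, 7);  146² − 435·7² = 1 ✓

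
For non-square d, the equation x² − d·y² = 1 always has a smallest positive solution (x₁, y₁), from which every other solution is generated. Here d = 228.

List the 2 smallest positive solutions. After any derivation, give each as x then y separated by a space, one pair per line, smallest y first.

d=228: √d = [15; 10,30] (ℓ=2, even), read p_1/q_1
a_0=15:  p_0=15·1+0=15,  q_0=15·0+1=1
a_1=10:  p_1=10·15+1=151,  q_1=10·1+0=10
(x₁, y₁) = (151, 10);  151² − 228·10² = 1 ✓
(151+10√228)^2 = 45601 + 3020√228

151 10
45601 3020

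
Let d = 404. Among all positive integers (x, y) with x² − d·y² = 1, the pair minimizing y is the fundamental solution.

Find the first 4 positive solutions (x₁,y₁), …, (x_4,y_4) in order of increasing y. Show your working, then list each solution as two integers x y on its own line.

√404 → a₀=20, period (10,40); ℓ=2 even so k=1
step 0: (20, 1)  from 20·(1,0) + (0,1)
step 1: (201, 10)  from 10·(20,1) + (1,0)
→ (201, 10).  Check: 201²=40401, 404·10²=40400, difference 1.
(201+10√404)^2 = 80801 + 4020√404
(201+10√404)^3 = 32481801 + 1616030√404
(201+10√404)^4 = 13057603201 + 649640040√404

201 10
80801 4020
32481801 1616030
13057603201 649640040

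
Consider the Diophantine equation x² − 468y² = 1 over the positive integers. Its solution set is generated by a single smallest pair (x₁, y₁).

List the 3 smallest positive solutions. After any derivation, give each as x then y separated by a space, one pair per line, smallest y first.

649 30
842401 38940
1093435849 50544090

√468 = [21; 1,1,1,2,1,1,1,42, …], period ℓ=8 (even) → k=7
step 0: (21, 1)  from 21·(1,0) + (0,1)
step 1: (22, 1)  from 1·(21,1) + (1,0)
…
step 3: (65, 3)  from 1·(43,2) + (22,1)
step 4: (173, 8)  from 2·(65,3) + (43,2)
…
step 6: (411, 19)  from 1·(238,11) + (173,8)
step 7: (649, 30)  from 1·(411,19) + (238,11)
→ (649, 30).  Check: 649²=421201, 468·30²=421200, difference 1.
k=2:  x_2 = 649·649+468·30·30 = 842401,  y_2 = 649·30+30·649 = 38940
k=3:  x_3 = 649·842401+468·30·38940 = 1093435849,  y_3 = 649·38940+30·842401 = 50544090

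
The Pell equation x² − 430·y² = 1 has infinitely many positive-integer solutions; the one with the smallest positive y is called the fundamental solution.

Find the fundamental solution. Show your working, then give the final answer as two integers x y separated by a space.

d=430: √d = [20; 1,2,1,3,1,…,2,1,40] (ℓ=14, even), read p_13/q_13
step 0: (20, 1)  from 20·(1,0) + (0,1)
step 1: (21, 1)  from 1·(20,1) + (1,0)
step 2: (62, 3)  from 2·(21,1) + (20,1)
…
step 4: (311, 15)  from 3·(83,4) + (62,3)
…
step 11: (754371, 36379)  from 1·(599138,28893) + (155233,7486)
step 12: (2107880, 101651)  from 2·(754371,36379) + (599138,28893)
step 13: (2862251, 138030)  from 1·(2107880,101651) + (754371,36379)
fundamental: x₁=2862251, y₁=138030  (since 8192480787001 − 430·19052280900 = 1)

2862251 138030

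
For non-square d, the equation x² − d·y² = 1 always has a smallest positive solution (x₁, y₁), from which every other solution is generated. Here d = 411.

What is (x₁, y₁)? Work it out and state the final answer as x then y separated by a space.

√411 = [20; 3,1,1,1,19,1,1,1,3,40, …], period ℓ=10 (even) → k=9
step 0: (20, 1)  from 20·(1,0) + (0,1)
step 1: (61, 3)  from 3·(20,1) + (1,0)
step 2: (81, 4)  from 1·(61,3) + (20,1)
…
step 4: (223, 11)  from 1·(142,7) + (81,4)
step 5: (4379, 216)  from 19·(223,11) + (142,7)
step 6: (4602, 227)  from 1·(4379,216) + (223,11)
step 7: (8981, 443)  from 1·(4602,227) + (4379,216)
step 8: (13583, 670)  from 1·(8981,443) + (4602,227)
step 9: (49730, 2453)  from 3·(13583,670) + (8981,443)
fundamental: x₁=49730, y₁=2453  (since 2473072900 − 411·6017209 = 1)

49730 2453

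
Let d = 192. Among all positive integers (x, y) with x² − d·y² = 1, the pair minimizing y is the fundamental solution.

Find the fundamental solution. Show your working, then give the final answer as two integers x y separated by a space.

√192 = [13; 1,5,1,26, …], period ℓ=4 (even) → k=3
k=0  a_k=13  p_k/q_k = 13/1
…
k=2  a_k=5  p_k/q_k = 83/6
k=3  a_k=1  p_k/q_k = 97/7
fundamental: x₁=97, y₁=7  (since 9409 − 192·49 = 1)

97 7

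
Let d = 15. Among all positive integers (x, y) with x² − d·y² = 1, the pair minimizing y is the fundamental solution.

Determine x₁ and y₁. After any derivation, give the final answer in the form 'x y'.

[3; 1,6] for √15; ℓ=2 ⇒ convergent index 1
a_0=3:  p_0=3·1+0=3,  q_0=3·0+1=1
a_1=1:  p_1=1·3+1=4,  q_1=1·1+0=1
(x₁, y₁) = (4, 1);  4² − 15·1² = 1 ✓

4 1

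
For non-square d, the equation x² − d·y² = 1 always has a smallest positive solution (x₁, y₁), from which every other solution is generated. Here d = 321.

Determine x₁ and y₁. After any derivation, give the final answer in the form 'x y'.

215 12

√321 → a₀=17, period (1,10,1,34); ℓ=4 even so k=3
k=0  a_k=17  p_k/q_k = 17/1
…
k=2  a_k=10  p_k/q_k = 197/11
k=3  a_k=1  p_k/q_k = 215/12
→ (215, 12).  Check: 215²=46225, 321·12²=46224, difference 1.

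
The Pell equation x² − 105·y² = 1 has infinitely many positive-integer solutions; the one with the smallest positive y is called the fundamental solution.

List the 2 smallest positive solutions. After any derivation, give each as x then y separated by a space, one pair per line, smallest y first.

[10; 4,20] for √105; ℓ=2 ⇒ convergent index 1
i=0: a=10 ⇒ p=10, q=1
i=1: a=4 ⇒ p=41, q=4
→ (41, 4).  Check: 41²=1681, 105·4²=1680, difference 1.
(x_2, y_2) = (41·41 + 105·4·4, 41·4 + 4·41) = (3361, 328)

41 4
3361 328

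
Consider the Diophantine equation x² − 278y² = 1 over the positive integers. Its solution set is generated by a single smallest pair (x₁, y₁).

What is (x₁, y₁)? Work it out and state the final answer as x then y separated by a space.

2501 150

√278 = [16; 1,2,16,2,1,32, …], period ℓ=6 (even) → k=5
step 0: (16, 1)  from 16·(1,0) + (0,1)
step 1: (17, 1)  from 1·(16,1) + (1,0)
…
step 4: (1684, 101)  from 2·(817,49) + (50,3)
step 5: (2501, 150)  from 1·(1684,101) + (817,49)
(x₁, y₁) = (2501, 150);  2501² − 278·150² = 1 ✓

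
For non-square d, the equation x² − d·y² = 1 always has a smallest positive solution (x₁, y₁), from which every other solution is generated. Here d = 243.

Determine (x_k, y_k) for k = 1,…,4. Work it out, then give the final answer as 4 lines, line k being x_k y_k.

70226 4505
9863382151 632736260
1385331749802026 88869073185015
194572614913330773601 12481839066348990520

d=243: √d = [15; 1,1,2,3,15,3,2,1,1,30] (ℓ=10, even), read p_9/q_9
i=0: a=15 ⇒ p=15, q=1
i=1: a=1 ⇒ p=16, q=1
…
i=3: a=2 ⇒ p=78, q=5
…
i=7: a=2 ⇒ p=28901, q=1854
i=8: a=1 ⇒ p=41325, q=2651
i=9: a=1 ⇒ p=70226, q=4505
fundamental: x₁=70226, y₁=4505  (since 4931691076 − 243·20295025 = 1)
n=2: (70226,4505)∘(70226,4505) = (70226·70226+243·4505·4505, 70226·4505+4505·70226) = (9863382151,632736260)
n=3: (9863382151,632736260)∘(70226,4505) = (70226·9863382151+243·4505·632736260, 70226·632736260+4505·9863382151) = (1385331749802026,88869073185015)
n=4: (1385331749802026,88869073185015)∘(70226,4505) = (70226·1385331749802026+243·4505·88869073185015, 70226·88869073185015+4505·1385331749802026) = (194572614913330773601,12481839066348990520)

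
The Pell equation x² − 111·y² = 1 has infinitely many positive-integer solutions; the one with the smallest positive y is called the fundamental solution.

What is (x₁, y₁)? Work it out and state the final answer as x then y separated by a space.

295 28

√111 = [10; 1,1,6,1,1,20, …], period ℓ=6 (even) → k=5
k=0  a_k=10  p_k/q_k = 10/1
…
k=2  a_k=1  p_k/q_k = 21/2
…
k=4  a_k=1  p_k/q_k = 158/15
k=5  a_k=1  p_k/q_k = 295/28
fundamental: x₁=295, y₁=28  (since 87025 − 111·784 = 1)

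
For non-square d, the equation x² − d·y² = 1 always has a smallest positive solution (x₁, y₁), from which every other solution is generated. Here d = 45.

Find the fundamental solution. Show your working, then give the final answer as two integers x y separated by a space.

√45 → a₀=6, period (1,2,2,2,1,12); ℓ=6 even so k=5
i=0: a=6 ⇒ p=6, q=1
i=1: a=1 ⇒ p=7, q=1
i=2: a=2 ⇒ p=20, q=3
…
i=4: a=2 ⇒ p=114, q=17
i=5: a=1 ⇒ p=161, q=24
fundamental: x₁=161, y₁=24  (since 25921 − 45·576 = 1)

161 24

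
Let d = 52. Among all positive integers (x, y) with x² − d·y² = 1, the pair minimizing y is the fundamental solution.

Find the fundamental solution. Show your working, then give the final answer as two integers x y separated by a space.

√52 → a₀=7, period (4,1,2,1,4,14); ℓ=6 even so k=5
step 0: (7, 1)  from 7·(1,0) + (0,1)
step 1: (29, 4)  from 4·(7,1) + (1,0)
…
step 3: (101, 14)  from 2·(36,5) + (29,4)
step 4: (137, 19)  from 1·(101,14) + (36,5)
step 5: (649, 90)  from 4·(137,19) + (101,14)
(x₁, y₁) = (649, 90);  649² − 52·90² = 1 ✓

649 90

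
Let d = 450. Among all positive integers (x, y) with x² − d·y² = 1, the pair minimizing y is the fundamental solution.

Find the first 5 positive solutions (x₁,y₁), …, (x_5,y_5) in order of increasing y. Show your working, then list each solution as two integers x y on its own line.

√450 → a₀=21, period (4,1,2,4,2,1,4,42); ℓ=8 even so k=7
a_0=21:  p_0=21·1+0=21,  q_0=21·0+1=1
…
a_3=2:  p_3=2·106+85=297,  q_3=2·5+4=14
…
a_6=1:  p_6=1·2885+1294=4179,  q_6=1·136+61=197
a_7=4:  p_7=4·4179+2885=19601,  q_7=4·197+136=924
→ (19601, 924).  Check: 19601²=384199201, 450·924²=384199200, difference 1.
(19601+924√450)^2 = 768398401 + 36222648√450
(19601+924√450)^3 = 30122754096401 + 1420000245972√450
(19601+924√450)^4 = 1180872205318713601 + 55666849606371696√450
(19601+924√450)^5 = 46292552162781456490001 + 2182251836848982980620√450

19601 924
768398401 36222648
30122754096401 1420000245972
1180872205318713601 55666849606371696
46292552162781456490001 2182251836848982980620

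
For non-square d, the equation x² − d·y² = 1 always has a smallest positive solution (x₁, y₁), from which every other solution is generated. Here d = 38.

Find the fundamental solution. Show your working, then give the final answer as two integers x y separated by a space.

d=38: √d = [6; 6,12] (ℓ=2, even), read p_1/q_1
a_0=6:  p_0=6·1+0=6,  q_0=6·0+1=1
a_1=6:  p_1=6·6+1=37,  q_1=6·1+0=6
fundamental: x₁=37, y₁=6  (since 1369 − 38·36 = 1)

37 6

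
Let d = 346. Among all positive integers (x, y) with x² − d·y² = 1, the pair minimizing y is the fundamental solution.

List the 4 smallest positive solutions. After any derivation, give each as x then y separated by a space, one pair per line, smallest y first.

√346 → a₀=18, period (1,1,1,1,36); ℓ=5 odd so k=9
step 0: (18, 1)  from 18·(1,0) + (0,1)
…
step 2: (37, 2)  from 1·(19,1) + (18,1)
step 3: (56, 3)  from 1·(37,2) + (19,1)
step 4: (93, 5)  from 1·(56,3) + (37,2)
…
step 8: (10398, 559)  from 1·(6901,371) + (3497,188)
step 9: (17299, 930)  from 1·(10398,559) + (6901,371)
→ (17299, 930).  Check: 17299²=299255401, 346·930²=299255400, difference 1.
k=2:  x_2 = 17299·17299+346·930·930 = 598510801,  y_2 = 17299·930+930·17299 = 32176140
k=3:  x_3 = 17299·598510801+346·930·32176140 = 20707276675699,  y_3 = 17299·32176140+930·598510801 = 1113230090790
k=4:  x_4 = 17299·20707276675699+346·930·1113230090790 = 716430357827323201,  y_4 = 17299·1113230090790+930·20707276675699 = 38515534648976280

17299 930
598510801 32176140
20707276675699 1113230090790
716430357827323201 38515534648976280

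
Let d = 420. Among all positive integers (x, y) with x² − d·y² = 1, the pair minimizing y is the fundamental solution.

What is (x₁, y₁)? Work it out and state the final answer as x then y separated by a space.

41 2

√420 → a₀=20, period (2,40); ℓ=2 even so k=1
a_0=20:  p_0=20·1+0=20,  q_0=20·0+1=1
a_1=2:  p_1=2·20+1=41,  q_1=2·1+0=2
(x₁, y₁) = (41, 2);  41² − 420·2² = 1 ✓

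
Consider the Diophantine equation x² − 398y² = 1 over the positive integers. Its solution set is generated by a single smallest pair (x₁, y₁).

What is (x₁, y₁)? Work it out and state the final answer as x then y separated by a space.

[19; 1,18,1,38] for √398; ℓ=4 ⇒ convergent index 3
a_0=19:  p_0=19·1+0=19,  q_0=19·0+1=1
…
a_2=18:  p_2=18·20+19=379,  q_2=18·1+1=19
a_3=1:  p_3=1·379+20=399,  q_3=1·19+1=20
(x₁, y₁) = (399, 20);  399² − 398·20² = 1 ✓

399 20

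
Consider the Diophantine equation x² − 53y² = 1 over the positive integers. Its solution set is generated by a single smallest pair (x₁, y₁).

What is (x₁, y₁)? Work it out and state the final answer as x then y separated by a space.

66249 9100

d=53: √d = [7; 3,1,1,3,14] (ℓ=5, odd), read p_9/q_9
i=0: a=7 ⇒ p=7, q=1
…
i=3: a=1 ⇒ p=51, q=7
…
i=8: a=1 ⇒ p=18557, q=2549
i=9: a=3 ⇒ p=66249, q=9100
fundamental: x₁=66249, y₁=9100  (since 4388930001 − 53·82810000 = 1)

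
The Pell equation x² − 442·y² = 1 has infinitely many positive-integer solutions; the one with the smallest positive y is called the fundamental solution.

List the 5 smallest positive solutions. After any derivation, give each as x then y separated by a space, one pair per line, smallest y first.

d=442: √d = [21; 42] (ℓ=1, odd), read p_1/q_1
k=0  a_k=21  p_k/q_k = 21/1
k=1  a_k=42  p_k/q_k = 883/42
(x₁, y₁) = (883, 42);  883² − 442·42² = 1 ✓
(883+42√442)^2 = 1559377 + 74172√442
(883+42√442)^3 = 2753858899 + 130987710√442
(883+42√442)^4 = 4863313256257 + 231324221688√442
(883+42√442)^5 = 8588608456690963 + 408518444513298√442

883 42
1559377 74172
2753858899 130987710
4863313256257 231324221688
8588608456690963 408518444513298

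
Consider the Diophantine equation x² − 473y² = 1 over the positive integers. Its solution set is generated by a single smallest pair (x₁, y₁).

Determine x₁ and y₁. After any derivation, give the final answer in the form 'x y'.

√473 → a₀=21, period (1,2,1,42); ℓ=4 even so k=3
i=0: a=21 ⇒ p=21, q=1
…
i=2: a=2 ⇒ p=65, q=3
i=3: a=1 ⇒ p=87, q=4
→ (87, 4).  Check: 87²=7569, 473·4²=7568, difference 1.

87 4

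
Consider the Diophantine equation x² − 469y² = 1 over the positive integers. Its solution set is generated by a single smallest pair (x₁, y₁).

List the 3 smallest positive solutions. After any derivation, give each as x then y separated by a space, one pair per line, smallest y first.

√469 → a₀=21, period (1,1,1,10,6,10,1,1,1,42); ℓ=10 even so k=9
k=0  a_k=21  p_k/q_k = 21/1
…
k=4  a_k=10  p_k/q_k = 693/32
…
k=6  a_k=10  p_k/q_k = 42923/1982
…
k=8  a_k=1  p_k/q_k = 90069/4159
k=9  a_k=1  p_k/q_k = 137215/6336
→ (137215, 6336).  Check: 137215²=18827956225, 469·6336²=18827956224, difference 1.
n=2: (137215,6336)∘(137215,6336) = (137215·137215+469·6336·6336, 137215·6336+6336·137215) = (37655912449,1738788480)
n=3: (37655912449,1738788480)∘(137215,6336) = (137215·37655912449+469·6336·1738788480, 137215·1738788480+6336·37655912449) = (10333912053241855,477175722560064)

137215 6336
37655912449 1738788480
10333912053241855 477175722560064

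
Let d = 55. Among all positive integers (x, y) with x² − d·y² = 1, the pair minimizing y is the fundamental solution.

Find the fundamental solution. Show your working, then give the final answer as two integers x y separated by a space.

[7; 2,2,2,14] for √55; ℓ=4 ⇒ convergent index 3
i=0: a=7 ⇒ p=7, q=1
…
i=2: a=2 ⇒ p=37, q=5
i=3: a=2 ⇒ p=89, q=12
(x₁, y₁) = (89, 12);  89² − 55·12² = 1 ✓

89 12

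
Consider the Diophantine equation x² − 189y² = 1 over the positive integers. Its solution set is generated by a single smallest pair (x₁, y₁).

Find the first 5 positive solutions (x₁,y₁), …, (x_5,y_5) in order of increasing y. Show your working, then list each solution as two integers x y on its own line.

d=189: √d = [13; 1,2,1,26] (ℓ=4, even), read p_3/q_3
step 0: (13, 1)  from 13·(1,0) + (0,1)
…
step 2: (41, 3)  from 2·(14,1) + (13,1)
step 3: (55, 4)  from 1·(41,3) + (14,1)
→ (55, 4).  Check: 55²=3025, 189·4²=3024, difference 1.
n=2: (55,4)∘(55,4) = (55·55+189·4·4, 55·4+4·55) = (6049,440)
n=3: (6049,440)∘(55,4) = (55·6049+189·4·440, 55·440+4·6049) = (665335,48396)
n=4: (665335,48396)∘(55,4) = (55·665335+189·4·48396, 55·48396+4·665335) = (73180801,5323120)
n=5: (73180801,5323120)∘(55,4) = (55·73180801+189·4·5323120, 55·5323120+4·73180801) = (8049222775,585494804)

55 4
6049 440
665335 48396
73180801 5323120
8049222775 585494804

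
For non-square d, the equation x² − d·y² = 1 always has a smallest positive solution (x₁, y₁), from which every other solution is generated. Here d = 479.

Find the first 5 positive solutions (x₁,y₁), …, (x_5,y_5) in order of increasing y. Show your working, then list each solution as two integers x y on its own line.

2989440 136591
17873503027199 816661198080
106863529779256567680 4882719303976413809
638924220926583633867571201 29193192792157684333155840
3820051246013425493328364845667200 174542596521170852986514812245391

√479 → a₀=21, period (1,7,1,3,2,21,2,3,1,7,1,42); ℓ=12 even so k=11
step 0: (21, 1)  from 21·(1,0) + (0,1)
…
step 2: (175, 8)  from 7·(22,1) + (21,1)
…
step 5: (1729, 79)  from 2·(766,35) + (197,9)
…
step 10: (2648849, 121029)  from 7·(340591,15562) + (264712,12095)
step 11: (2989440, 136591)  from 1·(2648849,121029) + (340591,15562)
→ (2989440, 136591).  Check: 2989440²=8936751513600, 479·136591²=8936751513599, difference 1.
k=2:  x_2 = 2989440·2989440+479·136591·136591 = 17873503027199,  y_2 = 2989440·136591+136591·2989440 = 816661198080
k=3:  x_3 = 2989440·17873503027199+479·136591·816661198080 = 106863529779256567680,  y_3 = 2989440·816661198080+136591·17873503027199 = 4882719303976413809
k=4:  x_4 = 2989440·106863529779256567680+479·136591·4882719303976413809 = 638924220926583633867571201,  y_4 = 2989440·4882719303976413809+136591·106863529779256567680 = 29193192792157684333155840
k=5:  x_5 = 2989440·638924220926583633867571201+479·136591·29193192792157684333155840 = 3820051246013425493328364845667200,  y_5 = 2989440·29193192792157684333155840+136591·638924220926583633867571201 = 174542596521170852986514812245391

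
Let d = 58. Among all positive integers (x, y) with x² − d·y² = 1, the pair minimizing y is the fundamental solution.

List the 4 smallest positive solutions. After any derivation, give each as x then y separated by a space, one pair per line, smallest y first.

d=58: √d = [7; 1,1,1,1,1,1,14] (ℓ=7, odd), read p_13/q_13
a_0=7:  p_0=7·1+0=7,  q_0=7·0+1=1
…
a_3=1:  p_3=1·15+8=23,  q_3=1·2+1=3
a_4=1:  p_4=1·23+15=38,  q_4=1·3+2=5
…
a_6=1:  p_6=1·61+38=99,  q_6=1·8+5=13
a_7=14:  p_7=14·99+61=1447,  q_7=14·13+8=190
…
a_12=1:  p_12=1·7532+4539=12071,  q_12=1·989+596=1585
a_13=1:  p_13=1·12071+7532=19603,  q_13=1·1585+989=2574
(x₁, y₁) = (19603, 2574);  19603² − 58·2574² = 1 ✓
(x_2, y_2) = (19603·19603 + 58·2574·2574, 19603·2574 + 2574·19603) = (768555217, 100916244)
(x_3, y_3) = (19603·768555217 + 58·2574·100916244, 19603·100916244 + 2574·768555217) = (30131975818099, 3956522259690)
(x_4, y_4) = (19603·30131975818099 + 58·2574·3956522259690, 19603·3956522259690 + 2574·30131975818099) = (1181354243155834177, 155119411612489896)

19603 2574
768555217 100916244
30131975818099 3956522259690
1181354243155834177 155119411612489896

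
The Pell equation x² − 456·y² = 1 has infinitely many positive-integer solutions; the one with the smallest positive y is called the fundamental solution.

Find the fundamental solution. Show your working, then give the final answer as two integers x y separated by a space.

√456 = [21; 2,1,4,1,2,42, …], period ℓ=6 (even) → k=5
i=0: a=21 ⇒ p=21, q=1
i=1: a=2 ⇒ p=43, q=2
i=2: a=1 ⇒ p=64, q=3
i=3: a=4 ⇒ p=299, q=14
i=4: a=1 ⇒ p=363, q=17
i=5: a=2 ⇒ p=1025, q=48
(x₁, y₁) = (1025, 48);  1025² − 456·48² = 1 ✓

1025 48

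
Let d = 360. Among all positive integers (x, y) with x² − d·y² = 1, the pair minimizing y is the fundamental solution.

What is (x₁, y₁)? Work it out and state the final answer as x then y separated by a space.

[18; 1,36] for √360; ℓ=2 ⇒ convergent index 1
k=0  a_k=18  p_k/q_k = 18/1
k=1  a_k=1  p_k/q_k = 19/1
(x₁, y₁) = (19, 1);  19² − 360·1² = 1 ✓

19 1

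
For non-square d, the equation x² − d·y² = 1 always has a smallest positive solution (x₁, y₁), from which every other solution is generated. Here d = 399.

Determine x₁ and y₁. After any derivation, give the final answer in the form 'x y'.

d=399: √d = [19; 1,38] (ℓ=2, even), read p_1/q_1
a_0=19:  p_0=19·1+0=19,  q_0=19·0+1=1
a_1=1:  p_1=1·19+1=20,  q_1=1·1+0=1
→ (20, 1).  Check: 20²=400, 399·1²=399, difference 1.

20 1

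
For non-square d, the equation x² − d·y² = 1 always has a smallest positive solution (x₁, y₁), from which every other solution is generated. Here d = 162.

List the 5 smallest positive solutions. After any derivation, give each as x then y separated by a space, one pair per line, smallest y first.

19601 1540
768398401 60371080
30122754096401 2366667076620
1180872205318713601 92778082677286160
46292552162781456490001 3637086394748304967700

[12; 1,2,1,2,12,2,1,2,1,24] for √162; ℓ=10 ⇒ convergent index 9
step 0: (12, 1)  from 12·(1,0) + (0,1)
step 1: (13, 1)  from 1·(12,1) + (1,0)
step 2: (38, 3)  from 2·(13,1) + (12,1)
…
step 5: (1731, 136)  from 12·(140,11) + (51,4)
…
step 8: (14268, 1121)  from 2·(5333,419) + (3602,283)
step 9: (19601, 1540)  from 1·(14268,1121) + (5333,419)
→ (19601, 1540).  Check: 19601²=384199201, 162·1540²=384199200, difference 1.
n=2: (19601,1540)∘(19601,1540) = (19601·19601+162·1540·1540, 19601·1540+1540·19601) = (768398401,60371080)
n=3: (768398401,60371080)∘(19601,1540) = (19601·768398401+162·1540·60371080, 19601·60371080+1540·768398401) = (30122754096401,2366667076620)
n=4: (30122754096401,2366667076620)∘(19601,1540) = (19601·30122754096401+162·1540·2366667076620, 19601·2366667076620+1540·30122754096401) = (1180872205318713601,92778082677286160)
n=5: (1180872205318713601,92778082677286160)∘(19601,1540) = (19601·1180872205318713601+162·1540·92778082677286160, 19601·92778082677286160+1540·1180872205318713601) = (46292552162781456490001,3637086394748304967700)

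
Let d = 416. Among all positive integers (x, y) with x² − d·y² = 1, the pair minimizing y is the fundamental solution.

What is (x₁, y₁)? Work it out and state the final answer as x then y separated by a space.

5201 255

√416 = [20; 2,1,1,9,1,1,2,40, …], period ℓ=8 (even) → k=7
a_0=20:  p_0=20·1+0=20,  q_0=20·0+1=1
…
a_2=1:  p_2=1·41+20=61,  q_2=1·2+1=3
a_3=1:  p_3=1·61+41=102,  q_3=1·3+2=5
a_4=9:  p_4=9·102+61=979,  q_4=9·5+3=48
…
a_6=1:  p_6=1·1081+979=2060,  q_6=1·53+48=101
a_7=2:  p_7=2·2060+1081=5201,  q_7=2·101+53=255
(x₁, y₁) = (5201, 255);  5201² − 416·255² = 1 ✓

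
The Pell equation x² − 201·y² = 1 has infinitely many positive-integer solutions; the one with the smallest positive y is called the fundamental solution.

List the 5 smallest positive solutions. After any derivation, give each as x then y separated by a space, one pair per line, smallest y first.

515095 36332
530645718049 37428863080
546665912276384215 38558840456348868
563169756167477608732801 39722931849688611461840
580171851105627091828167877975 40922167162192151801416600732

[14; 5,1,1,1,2,…,1,5,28] for √201; ℓ=14 ⇒ convergent index 13
step 0: (14, 1)  from 14·(1,0) + (0,1)
…
step 9: (24768, 1747)  from 2·(8549,603) + (7670,541)
…
step 11: (58085, 4097)  from 1·(33317,2350) + (24768,1747)
step 12: (91402, 6447)  from 1·(58085,4097) + (33317,2350)
step 13: (515095, 36332)  from 5·(91402,6447) + (58085,4097)
(x₁, y₁) = (515095, 36332);  515095² − 201·36332² = 1 ✓
(x_2, y_2) = (515095·515095 + 201·36332·36332, 515095·36332 + 36332·515095) = (530645718049, 37428863080)
(x_3, y_3) = (515095·530645718049 + 201·36332·37428863080, 515095·37428863080 + 36332·530645718049) = (546665912276384215, 38558840456348868)
(x_4, y_4) = (515095·546665912276384215 + 201·36332·38558840456348868, 515095·38558840456348868 + 36332·546665912276384215) = (563169756167477608732801, 39722931849688611461840)
(x_5, y_5) = (515095·563169756167477608732801 + 201·36332·39722931849688611461840, 515095·39722931849688611461840 + 36332·563169756167477608732801) = (580171851105627091828167877975, 40922167162192151801416600732)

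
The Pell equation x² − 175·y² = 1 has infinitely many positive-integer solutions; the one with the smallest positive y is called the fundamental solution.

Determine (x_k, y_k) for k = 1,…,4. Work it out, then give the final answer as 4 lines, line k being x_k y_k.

d=175: √d = [13; 4,2,1,2,4,26] (ℓ=6, even), read p_5/q_5
i=0: a=13 ⇒ p=13, q=1
…
i=3: a=1 ⇒ p=172, q=13
i=4: a=2 ⇒ p=463, q=35
i=5: a=4 ⇒ p=2024, q=153
fundamental: x₁=2024, y₁=153  (since 4096576 − 175·23409 = 1)
n=2: (2024,153)∘(2024,153) = (2024·2024+175·153·153, 2024·153+153·2024) = (8193151,619344)
n=3: (8193151,619344)∘(2024,153) = (2024·8193151+175·153·619344, 2024·619344+153·8193151) = (33165873224,2507104359)
n=4: (33165873224,2507104359)∘(2024,153) = (2024·33165873224+175·153·2507104359, 2024·2507104359+153·33165873224) = (134255446617601,10148757825888)

2024 153
8193151 619344
33165873224 2507104359
134255446617601 10148757825888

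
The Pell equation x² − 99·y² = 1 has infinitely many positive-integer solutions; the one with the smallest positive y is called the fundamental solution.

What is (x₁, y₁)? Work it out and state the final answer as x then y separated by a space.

10 1

√99 = [9; 1,18, …], period ℓ=2 (even) → k=1
step 0: (9, 1)  from 9·(1,0) + (0,1)
step 1: (10, 1)  from 1·(9,1) + (1,0)
(x₁, y₁) = (10, 1);  10² − 99·1² = 1 ✓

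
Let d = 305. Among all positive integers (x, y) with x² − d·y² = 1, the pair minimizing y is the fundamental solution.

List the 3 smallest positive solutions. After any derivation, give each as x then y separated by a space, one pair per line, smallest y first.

489 28
478241 27384
467719209 26781524

√305 = [17; 2,6,2,34, …], period ℓ=4 (even) → k=3
a_0=17:  p_0=17·1+0=17,  q_0=17·0+1=1
a_1=2:  p_1=2·17+1=35,  q_1=2·1+0=2
a_2=6:  p_2=6·35+17=227,  q_2=6·2+1=13
a_3=2:  p_3=2·227+35=489,  q_3=2·13+2=28
fundamental: x₁=489, y₁=28  (since 239121 − 305·784 = 1)
n=2: (489,28)∘(489,28) = (489·489+305·28·28, 489·28+28·489) = (478241,27384)
n=3: (478241,27384)∘(489,28) = (489·478241+305·28·27384, 489·27384+28·478241) = (467719209,26781524)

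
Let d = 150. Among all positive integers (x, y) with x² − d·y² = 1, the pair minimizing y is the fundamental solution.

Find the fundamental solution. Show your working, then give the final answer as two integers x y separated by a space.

[12; 4,24] for √150; ℓ=2 ⇒ convergent index 1
k=0  a_k=12  p_k/q_k = 12/1
k=1  a_k=4  p_k/q_k = 49/4
(x₁, y₁) = (49, 4);  49² − 150·4² = 1 ✓

49 4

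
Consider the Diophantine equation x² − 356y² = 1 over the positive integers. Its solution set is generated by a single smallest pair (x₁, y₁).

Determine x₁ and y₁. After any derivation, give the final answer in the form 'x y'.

√356 = [18; 1,6,1,1,2,…,6,1,36, …], period ℓ=14 (even) → k=13
a_0=18:  p_0=18·1+0=18,  q_0=18·0+1=1
…
a_2=6:  p_2=6·19+18=132,  q_2=6·1+1=7
…
a_12=6:  p_12=6·66019+37868=433982,  q_12=6·3499+2007=23001
a_13=1:  p_13=1·433982+66019=500001,  q_13=1·23001+3499=26500
(x₁, y₁) = (500001, 26500);  500001² − 356·26500² = 1 ✓

500001 26500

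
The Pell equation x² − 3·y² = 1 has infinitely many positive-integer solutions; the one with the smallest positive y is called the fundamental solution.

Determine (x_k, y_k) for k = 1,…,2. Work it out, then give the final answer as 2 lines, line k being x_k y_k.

√3 → a₀=1, period (1,2); ℓ=2 even so k=1
k=0  a_k=1  p_k/q_k = 1/1
k=1  a_k=1  p_k/q_k = 2/1
fundamental: x₁=2, y₁=1  (since 4 − 3·1 = 1)
(2+1√3)^2 = 7 + 4√3

2 1
7 4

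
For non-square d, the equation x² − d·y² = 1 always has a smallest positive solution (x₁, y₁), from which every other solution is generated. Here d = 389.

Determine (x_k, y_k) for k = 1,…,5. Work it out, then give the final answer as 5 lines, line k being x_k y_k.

d=389: √d = [19; 1,2,1,1,1,1,2,1,38] (ℓ=9, odd), read p_17/q_17
a_0=19:  p_0=19·1+0=19,  q_0=19·0+1=1
a_1=1:  p_1=1·19+1=20,  q_1=1·1+0=1
a_2=2:  p_2=2·20+19=59,  q_2=2·1+1=3
a_3=1:  p_3=1·59+20=79,  q_3=1·3+1=4
a_4=1:  p_4=1·79+59=138,  q_4=1·4+3=7
a_5=1:  p_5=1·138+79=217,  q_5=1·7+4=11
a_6=1:  p_6=1·217+138=355,  q_6=1·11+7=18
…
a_8=1:  p_8=1·927+355=1282,  q_8=1·47+18=65
a_9=38:  p_9=38·1282+927=49643,  q_9=38·65+47=2517
a_10=1:  p_10=1·49643+1282=50925,  q_10=1·2517+65=2582
a_11=2:  p_11=2·50925+49643=151493,  q_11=2·2582+2517=7681
a_12=1:  p_12=1·151493+50925=202418,  q_12=1·7681+2582=10263
a_13=1:  p_13=1·202418+151493=353911,  q_13=1·10263+7681=17944
a_14=1:  p_14=1·353911+202418=556329,  q_14=1·17944+10263=28207
…
a_16=2:  p_16=2·910240+556329=2376809,  q_16=2·46151+28207=120509
a_17=1:  p_17=1·2376809+910240=3287049,  q_17=1·120509+46151=166660
→ (3287049, 166660).  Check: 3287049²=10804691128401, 389·166660²=10804691128400, difference 1.
(3287049+166660√389)^2 = 21609382256801 + 1095639172680√389
(3287049+166660√389)^3 = 142062196675667653449 + 7202839293837075980√389
(3287049+166660√389)^4 = 933930803041091759821507201 + 47352171395934637886793360√389
(3287049+166660√389)^5 = 6139752624410693193862375179426249 + 311297815269663908222998617313300√389

3287049 166660
21609382256801 1095639172680
142062196675667653449 7202839293837075980
933930803041091759821507201 47352171395934637886793360
6139752624410693193862375179426249 311297815269663908222998617313300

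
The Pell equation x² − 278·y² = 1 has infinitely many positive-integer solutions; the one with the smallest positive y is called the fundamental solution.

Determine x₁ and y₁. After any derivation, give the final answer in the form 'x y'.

[16; 1,2,16,2,1,32] for √278; ℓ=6 ⇒ convergent index 5
k=0  a_k=16  p_k/q_k = 16/1
…
k=2  a_k=2  p_k/q_k = 50/3
k=3  a_k=16  p_k/q_k = 817/49
k=4  a_k=2  p_k/q_k = 1684/101
k=5  a_k=1  p_k/q_k = 2501/150
(x₁, y₁) = (2501, 150);  2501² − 278·150² = 1 ✓

2501 150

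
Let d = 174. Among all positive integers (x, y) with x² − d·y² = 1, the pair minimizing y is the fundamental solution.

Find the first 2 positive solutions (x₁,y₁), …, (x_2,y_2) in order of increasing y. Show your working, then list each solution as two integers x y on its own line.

1451 110
4210801 319220

√174 → a₀=13, period (5,4,5,26); ℓ=4 even so k=3
step 0: (13, 1)  from 13·(1,0) + (0,1)
step 1: (66, 5)  from 5·(13,1) + (1,0)
step 2: (277, 21)  from 4·(66,5) + (13,1)
step 3: (1451, 110)  from 5·(277,21) + (66,5)
(x₁, y₁) = (1451, 110);  1451² − 174·110² = 1 ✓
n=2: (1451,110)∘(1451,110) = (1451·1451+174·110·110, 1451·110+110·1451) = (4210801,319220)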